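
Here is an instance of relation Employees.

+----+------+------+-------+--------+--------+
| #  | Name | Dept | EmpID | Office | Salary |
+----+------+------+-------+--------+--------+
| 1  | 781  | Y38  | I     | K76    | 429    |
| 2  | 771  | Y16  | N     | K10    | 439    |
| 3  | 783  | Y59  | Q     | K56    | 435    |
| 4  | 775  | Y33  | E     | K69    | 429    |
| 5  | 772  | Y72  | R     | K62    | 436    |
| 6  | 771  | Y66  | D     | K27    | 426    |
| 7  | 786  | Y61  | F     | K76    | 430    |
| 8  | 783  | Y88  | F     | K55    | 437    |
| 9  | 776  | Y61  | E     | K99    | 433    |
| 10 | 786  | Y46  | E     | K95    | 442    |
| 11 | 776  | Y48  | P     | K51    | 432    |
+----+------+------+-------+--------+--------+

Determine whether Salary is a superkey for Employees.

Rows 1 and 4 have the same Salary value Salary=429 but are distinct tuples, so Salary does not determine every attribute — not a superkey.

No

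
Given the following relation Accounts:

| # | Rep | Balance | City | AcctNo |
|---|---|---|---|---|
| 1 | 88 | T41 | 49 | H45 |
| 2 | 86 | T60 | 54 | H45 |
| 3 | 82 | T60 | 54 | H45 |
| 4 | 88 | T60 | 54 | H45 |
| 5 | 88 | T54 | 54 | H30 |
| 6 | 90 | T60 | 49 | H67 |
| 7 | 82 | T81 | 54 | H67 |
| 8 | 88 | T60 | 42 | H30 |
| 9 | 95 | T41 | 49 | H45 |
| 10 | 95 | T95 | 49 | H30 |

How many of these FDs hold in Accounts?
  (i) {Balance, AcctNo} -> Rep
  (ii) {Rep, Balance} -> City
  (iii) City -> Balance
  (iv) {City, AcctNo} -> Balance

1

(i) {Balance, AcctNo} -> Rep: (Balance=T41, AcctNo=H45): rows 1, 9 → Rep takes values {88, 95} — violation; (Balance=T60, AcctNo=H45): rows 2, 3, 4 → Rep takes values {86, 82, 88} — violation — fails.
(ii) {Rep, Balance} -> City: (Rep=88, Balance=T60): rows 4, 8 → City takes values {54, 42} — violation — fails.
(iii) City -> Balance: City=49: rows 1, 6, 9, 10 → Balance takes values {T41, T60, T95} — violation; City=54: rows 2, 3, 4, 5, 7 → Balance takes values {T60, T54, T81} — violation — fails.
(iv) {City, AcctNo} -> Balance: every LHS value maps to a single RHS value — holds.
1 of the 4 dependencies holds.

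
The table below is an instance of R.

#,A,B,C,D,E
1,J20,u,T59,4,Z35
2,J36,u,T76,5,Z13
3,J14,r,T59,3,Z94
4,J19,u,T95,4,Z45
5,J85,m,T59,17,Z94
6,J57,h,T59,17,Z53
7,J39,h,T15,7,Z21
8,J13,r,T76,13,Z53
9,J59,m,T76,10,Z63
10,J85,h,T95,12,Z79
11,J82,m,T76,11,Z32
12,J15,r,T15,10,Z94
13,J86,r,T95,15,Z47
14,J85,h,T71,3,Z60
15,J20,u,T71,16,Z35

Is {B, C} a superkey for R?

No

Rows 9 and 11 have the same {B, C} value (B=m, C=T76) but are distinct tuples, so {B, C} does not determine every attribute — not a superkey.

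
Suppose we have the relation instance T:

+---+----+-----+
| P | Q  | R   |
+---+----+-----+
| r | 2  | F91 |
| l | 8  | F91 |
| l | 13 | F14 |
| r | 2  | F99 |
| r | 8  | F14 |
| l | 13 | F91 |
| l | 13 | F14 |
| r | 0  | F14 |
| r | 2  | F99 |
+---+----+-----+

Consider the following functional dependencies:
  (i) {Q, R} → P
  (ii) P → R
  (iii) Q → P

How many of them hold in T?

1

(i) {Q, R} → P: every LHS value maps to a single RHS value — holds.
(ii) P → R: P=r: 5 rows → R takes values {F91, F99, F14} — violation; P=l: 4 rows → R takes values {F91, F14} — violation — fails.
(iii) Q → P: Q=8: 2 rows → P takes values {l, r} — violation — fails.
1 of the 3 dependencies holds.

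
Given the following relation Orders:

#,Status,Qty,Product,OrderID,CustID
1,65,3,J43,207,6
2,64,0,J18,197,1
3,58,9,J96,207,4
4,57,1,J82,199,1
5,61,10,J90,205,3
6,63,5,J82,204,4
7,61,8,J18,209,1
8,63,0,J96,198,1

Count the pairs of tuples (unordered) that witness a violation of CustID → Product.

CustID=1: violating pairs (2,4), (2,8), (4,7), (4,8), (7,8) — 5 pairs.
CustID=4: violating pairs (3,6) — 1 pair.

6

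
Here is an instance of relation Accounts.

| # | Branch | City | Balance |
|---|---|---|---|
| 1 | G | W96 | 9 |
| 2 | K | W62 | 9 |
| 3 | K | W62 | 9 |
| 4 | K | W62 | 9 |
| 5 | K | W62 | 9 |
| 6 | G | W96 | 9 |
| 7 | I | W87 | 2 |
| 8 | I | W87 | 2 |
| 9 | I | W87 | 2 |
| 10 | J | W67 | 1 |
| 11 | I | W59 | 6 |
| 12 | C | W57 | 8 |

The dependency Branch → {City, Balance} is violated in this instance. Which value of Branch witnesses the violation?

Branch=G: rows 1, 6 → {City,Balance} = (W96, 9), (W96, 9) ✓
Branch=K: rows 2, 3, 4, 5 → {City,Balance} = (W62, 9), (W62, 9), (W62, 9), (W62, 9) ✓
Branch=I: rows 7, 8, 9, 11 → {City,Balance} takes values {(W87, 2), (W59, 6)} — violation
Branch=J: row 10 → {City,Balance} = (W67, 1) ✓
Branch=C: row 12 → {City,Balance} = (W57, 8) ✓
The only Branch value with inconsistent RHS is Branch=I.

I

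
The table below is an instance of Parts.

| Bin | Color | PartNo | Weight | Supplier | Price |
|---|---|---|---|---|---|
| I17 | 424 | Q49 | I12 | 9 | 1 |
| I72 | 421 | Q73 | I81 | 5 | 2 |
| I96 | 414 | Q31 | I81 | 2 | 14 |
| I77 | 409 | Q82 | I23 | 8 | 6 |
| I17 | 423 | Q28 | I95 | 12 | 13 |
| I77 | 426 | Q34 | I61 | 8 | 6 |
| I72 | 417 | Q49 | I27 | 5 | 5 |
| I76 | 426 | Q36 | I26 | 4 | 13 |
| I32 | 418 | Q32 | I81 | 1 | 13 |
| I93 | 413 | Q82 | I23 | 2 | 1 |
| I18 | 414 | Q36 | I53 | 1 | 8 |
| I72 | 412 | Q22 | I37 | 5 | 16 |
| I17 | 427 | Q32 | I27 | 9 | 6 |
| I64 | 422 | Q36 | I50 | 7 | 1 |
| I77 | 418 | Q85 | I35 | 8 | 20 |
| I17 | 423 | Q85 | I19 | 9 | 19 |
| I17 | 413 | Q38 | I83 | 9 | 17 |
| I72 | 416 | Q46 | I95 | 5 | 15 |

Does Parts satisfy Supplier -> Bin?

No

Supplier=9: 4 rows → Bin = I17, I17, I17, I17 ✓
Supplier=5: 4 rows → Bin = I72, I72, I72, I72 ✓
Supplier=2: 2 rows → Bin takes values {I96, I93} — violation
Supplier=8: 3 rows → Bin = I77, I77, I77 ✓
Supplier=12: 1 row → Bin = I17 ✓
Supplier=4: 1 row → Bin = I76 ✓
Supplier=1: 2 rows → Bin takes values {I32, I18} — violation
Supplier=7: 1 row → Bin = I64 ✓
Two rows agree on Supplier but differ on Bin, so Supplier -> Bin does not hold.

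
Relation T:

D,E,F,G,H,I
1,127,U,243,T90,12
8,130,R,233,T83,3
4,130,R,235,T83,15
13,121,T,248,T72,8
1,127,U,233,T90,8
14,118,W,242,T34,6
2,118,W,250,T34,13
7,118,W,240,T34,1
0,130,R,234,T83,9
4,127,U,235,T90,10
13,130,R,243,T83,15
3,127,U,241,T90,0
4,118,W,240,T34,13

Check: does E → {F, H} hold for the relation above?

Yes

E=127: 4 rows → {F,H} = (U, T90), (U, T90), (U, T90), (U, T90) ✓
E=130: 4 rows → {F,H} = (R, T83), (R, T83), (R, T83), (R, T83) ✓
E=121: 1 row → {F,H} = (T, T72) ✓
E=118: 4 rows → {F,H} = (W, T34), (W, T34), (W, T34), (W, T34) ✓
Every E value is associated with a single {F, H} value, so E → {F, H} holds.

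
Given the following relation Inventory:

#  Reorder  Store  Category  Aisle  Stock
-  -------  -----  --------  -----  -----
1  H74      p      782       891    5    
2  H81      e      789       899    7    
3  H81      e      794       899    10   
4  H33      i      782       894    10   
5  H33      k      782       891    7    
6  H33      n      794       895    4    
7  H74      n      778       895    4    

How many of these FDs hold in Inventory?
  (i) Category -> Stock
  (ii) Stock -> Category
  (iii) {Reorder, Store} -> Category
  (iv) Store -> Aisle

(i) Category -> Stock: Category=782: rows 1, 4, 5 → Stock takes values {5, 10, 7} — violation; Category=794: rows 3, 6 → Stock takes values {10, 4} — violation — fails.
(ii) Stock -> Category: Stock=7: rows 2, 5 → Category takes values {789, 782} — violation; Stock=10: rows 3, 4 → Category takes values {794, 782} — violation; Stock=4: rows 6, 7 → Category takes values {794, 778} — violation — fails.
(iii) {Reorder, Store} -> Category: (Reorder=H81, Store=e): rows 2, 3 → Category takes values {789, 794} — violation — fails.
(iv) Store -> Aisle: every LHS value maps to a single RHS value — holds.
1 of the 4 dependencies holds.

1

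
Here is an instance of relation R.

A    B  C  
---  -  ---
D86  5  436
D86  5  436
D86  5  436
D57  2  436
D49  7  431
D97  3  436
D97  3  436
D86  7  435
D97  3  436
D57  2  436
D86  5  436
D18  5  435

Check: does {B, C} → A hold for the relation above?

Yes

(B=5, C=436): 4 rows → A = D86, D86, D86, D86 ✓
(B=2, C=436): 2 rows → A = D57, D57 ✓
(B=7, C=431): 1 row → A = D49 ✓
(B=3, C=436): 3 rows → A = D97, D97, D97 ✓
(B=7, C=435): 1 row → A = D86 ✓
(B=5, C=435): 1 row → A = D18 ✓
Every {B, C} value is associated with a single A value, so {B, C} → A holds.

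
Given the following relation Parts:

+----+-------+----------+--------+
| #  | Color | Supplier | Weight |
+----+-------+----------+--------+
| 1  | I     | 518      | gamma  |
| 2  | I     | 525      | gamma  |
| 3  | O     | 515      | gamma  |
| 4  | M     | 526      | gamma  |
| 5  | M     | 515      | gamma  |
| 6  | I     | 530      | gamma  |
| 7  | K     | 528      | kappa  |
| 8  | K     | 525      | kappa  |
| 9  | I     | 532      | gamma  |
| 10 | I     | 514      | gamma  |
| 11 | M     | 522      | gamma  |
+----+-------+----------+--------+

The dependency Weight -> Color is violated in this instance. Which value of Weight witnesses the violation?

Weight=gamma: rows 1, 2, 3, 4, 5, 6, 9, 10, 11 → Color takes values {I, O, M} — violation
Weight=kappa: rows 7, 8 → Color = K, K ✓
The only Weight value with inconsistent Color is Weight=gamma.

gamma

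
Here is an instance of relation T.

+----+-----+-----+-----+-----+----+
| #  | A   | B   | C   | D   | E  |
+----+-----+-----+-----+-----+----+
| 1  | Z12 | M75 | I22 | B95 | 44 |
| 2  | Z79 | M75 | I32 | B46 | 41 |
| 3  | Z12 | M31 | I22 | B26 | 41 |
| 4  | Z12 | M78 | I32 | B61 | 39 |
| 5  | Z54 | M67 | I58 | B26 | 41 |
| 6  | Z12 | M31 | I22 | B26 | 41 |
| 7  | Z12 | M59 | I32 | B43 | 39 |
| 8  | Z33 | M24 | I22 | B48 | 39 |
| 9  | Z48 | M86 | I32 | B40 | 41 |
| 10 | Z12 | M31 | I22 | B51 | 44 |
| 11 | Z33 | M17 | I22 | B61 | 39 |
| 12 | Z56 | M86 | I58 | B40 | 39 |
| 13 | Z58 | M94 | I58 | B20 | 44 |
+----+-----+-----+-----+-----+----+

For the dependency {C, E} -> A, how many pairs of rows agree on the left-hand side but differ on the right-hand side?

(C=I22, E=44): all 2 rows agree on A — 0 pairs.
(C=I32, E=41): violating pairs (2,9) — 1 pair.
(C=I22, E=41): all 2 rows agree on A — 0 pairs.
(C=I32, E=39): all 2 rows agree on A — 0 pairs.
(C=I22, E=39): all 2 rows agree on A — 0 pairs.

1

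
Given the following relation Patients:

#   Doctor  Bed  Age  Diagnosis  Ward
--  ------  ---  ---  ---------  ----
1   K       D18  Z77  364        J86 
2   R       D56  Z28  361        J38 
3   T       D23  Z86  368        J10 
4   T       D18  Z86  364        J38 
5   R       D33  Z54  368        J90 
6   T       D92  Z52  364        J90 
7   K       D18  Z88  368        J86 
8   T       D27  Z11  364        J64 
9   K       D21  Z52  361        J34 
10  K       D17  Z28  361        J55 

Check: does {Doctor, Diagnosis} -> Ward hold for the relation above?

No

(Doctor=K, Diagnosis=364): row 1 → Ward = J86 ✓
(Doctor=R, Diagnosis=361): row 2 → Ward = J38 ✓
(Doctor=T, Diagnosis=368): row 3 → Ward = J10 ✓
(Doctor=T, Diagnosis=364): rows 4, 6, 8 → Ward takes values {J38, J90, J64} — violation
(Doctor=R, Diagnosis=368): row 5 → Ward = J90 ✓
(Doctor=K, Diagnosis=368): row 7 → Ward = J86 ✓
(Doctor=K, Diagnosis=361): rows 9, 10 → Ward takes values {J34, J55} — violation
Two rows agree on {Doctor, Diagnosis} but differ on Ward, so {Doctor, Diagnosis} -> Ward does not hold.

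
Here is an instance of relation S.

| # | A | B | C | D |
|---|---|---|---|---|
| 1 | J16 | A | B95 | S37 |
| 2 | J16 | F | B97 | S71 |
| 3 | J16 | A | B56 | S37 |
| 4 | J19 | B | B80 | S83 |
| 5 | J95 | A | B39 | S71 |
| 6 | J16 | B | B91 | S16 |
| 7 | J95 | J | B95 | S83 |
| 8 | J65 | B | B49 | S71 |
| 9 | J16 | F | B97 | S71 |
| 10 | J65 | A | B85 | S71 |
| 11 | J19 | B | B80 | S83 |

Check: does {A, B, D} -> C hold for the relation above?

(A=J16, B=A, D=S37): rows 1, 3 → C takes values {B95, B56} — violation
(A=J16, B=F, D=S71): rows 2, 9 → C = B97, B97 ✓
(A=J19, B=B, D=S83): rows 4, 11 → C = B80, B80 ✓
(A=J95, B=A, D=S71): row 5 → C = B39 ✓
(A=J16, B=B, D=S16): row 6 → C = B91 ✓
(A=J95, B=J, D=S83): row 7 → C = B95 ✓
(A=J65, B=B, D=S71): row 8 → C = B49 ✓
(A=J65, B=A, D=S71): row 10 → C = B85 ✓
Two rows agree on {A, B, D} but differ on C, so {A, B, D} -> C does not hold.

No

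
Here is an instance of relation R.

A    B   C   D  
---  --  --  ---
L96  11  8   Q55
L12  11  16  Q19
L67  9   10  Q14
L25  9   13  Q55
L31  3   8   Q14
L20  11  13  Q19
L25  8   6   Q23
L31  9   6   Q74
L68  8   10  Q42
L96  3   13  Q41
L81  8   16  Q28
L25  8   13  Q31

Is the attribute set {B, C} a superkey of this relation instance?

All 12 rows have distinct {B, C} values, so {B, C} → (all attributes) holds and {B, C} is a superkey.

Yes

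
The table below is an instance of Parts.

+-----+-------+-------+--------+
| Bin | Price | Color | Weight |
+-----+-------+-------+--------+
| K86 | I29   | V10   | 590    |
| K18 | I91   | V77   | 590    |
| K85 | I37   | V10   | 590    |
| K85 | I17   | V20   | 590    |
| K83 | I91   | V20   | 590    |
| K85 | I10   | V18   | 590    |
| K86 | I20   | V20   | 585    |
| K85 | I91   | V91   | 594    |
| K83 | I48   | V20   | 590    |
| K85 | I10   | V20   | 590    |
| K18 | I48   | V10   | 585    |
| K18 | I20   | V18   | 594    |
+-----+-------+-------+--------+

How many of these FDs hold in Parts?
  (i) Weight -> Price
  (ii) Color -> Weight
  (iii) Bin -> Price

0

(i) Weight -> Price: Weight=590: 8 rows → Price takes values {I29, I91, I37, I17, I10, I48} — violation; Weight=585: 2 rows → Price takes values {I20, I48} — violation; Weight=594: 2 rows → Price takes values {I91, I20} — violation — fails.
(ii) Color -> Weight: Color=V10: 3 rows → Weight takes values {590, 585} — violation; Color=V20: 5 rows → Weight takes values {590, 585} — violation; Color=V18: 2 rows → Weight takes values {590, 594} — violation — fails.
(iii) Bin -> Price: Bin=K86: 2 rows → Price takes values {I29, I20} — violation; Bin=K18: 3 rows → Price takes values {I91, I48, I20} — violation; Bin=K85: 5 rows → Price takes values {I37, I17, I10, I91} — violation; Bin=K83: 2 rows → Price takes values {I91, I48} — violation — fails.
None of the 3 dependencies hold.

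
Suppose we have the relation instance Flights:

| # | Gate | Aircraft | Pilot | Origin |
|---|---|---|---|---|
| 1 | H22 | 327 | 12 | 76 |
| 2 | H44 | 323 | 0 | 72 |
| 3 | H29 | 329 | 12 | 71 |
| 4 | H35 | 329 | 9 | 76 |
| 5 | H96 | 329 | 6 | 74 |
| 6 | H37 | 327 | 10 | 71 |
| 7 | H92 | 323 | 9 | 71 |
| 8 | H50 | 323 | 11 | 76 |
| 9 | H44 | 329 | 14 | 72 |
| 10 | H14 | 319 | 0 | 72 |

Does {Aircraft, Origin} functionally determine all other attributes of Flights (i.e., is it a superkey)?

All 10 rows have distinct {Aircraft, Origin} values, so {Aircraft, Origin} → (all attributes) holds and {Aircraft, Origin} is a superkey.

Yes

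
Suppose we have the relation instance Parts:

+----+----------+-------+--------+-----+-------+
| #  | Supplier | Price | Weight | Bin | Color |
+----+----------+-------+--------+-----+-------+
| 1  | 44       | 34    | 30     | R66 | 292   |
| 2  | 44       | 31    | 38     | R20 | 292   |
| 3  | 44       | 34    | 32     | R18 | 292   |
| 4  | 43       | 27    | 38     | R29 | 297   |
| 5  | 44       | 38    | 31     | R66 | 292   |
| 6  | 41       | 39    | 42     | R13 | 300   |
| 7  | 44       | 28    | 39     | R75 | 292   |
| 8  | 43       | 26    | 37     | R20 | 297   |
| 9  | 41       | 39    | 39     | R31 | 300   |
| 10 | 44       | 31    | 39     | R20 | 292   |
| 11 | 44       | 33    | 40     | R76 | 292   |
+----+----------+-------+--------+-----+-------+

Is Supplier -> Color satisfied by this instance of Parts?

Yes

Supplier=44: rows 1, 2, 3, 5, 7, 10, 11 → Color = 292, 292, 292, 292, 292, 292, 292 ✓
Supplier=43: rows 4, 8 → Color = 297, 297 ✓
Supplier=41: rows 6, 9 → Color = 300, 300 ✓
Every Supplier value is associated with a single Color value, so Supplier -> Color holds.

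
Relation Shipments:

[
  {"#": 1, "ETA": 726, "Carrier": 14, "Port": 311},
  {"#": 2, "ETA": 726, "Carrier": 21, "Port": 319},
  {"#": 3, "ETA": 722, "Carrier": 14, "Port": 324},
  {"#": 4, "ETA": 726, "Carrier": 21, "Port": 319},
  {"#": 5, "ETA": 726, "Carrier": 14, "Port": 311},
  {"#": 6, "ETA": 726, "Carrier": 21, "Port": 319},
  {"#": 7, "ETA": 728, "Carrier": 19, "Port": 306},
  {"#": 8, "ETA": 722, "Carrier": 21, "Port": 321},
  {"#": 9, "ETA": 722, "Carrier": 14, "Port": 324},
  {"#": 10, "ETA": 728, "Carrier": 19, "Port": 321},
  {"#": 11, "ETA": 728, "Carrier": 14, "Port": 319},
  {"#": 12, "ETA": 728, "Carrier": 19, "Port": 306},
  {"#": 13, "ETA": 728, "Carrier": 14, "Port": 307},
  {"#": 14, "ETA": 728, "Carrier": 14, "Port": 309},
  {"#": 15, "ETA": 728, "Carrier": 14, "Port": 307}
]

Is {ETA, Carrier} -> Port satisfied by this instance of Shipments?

No

(ETA=726, Carrier=14): rows 1, 5 → Port = 311, 311 ✓
(ETA=726, Carrier=21): rows 2, 4, 6 → Port = 319, 319, 319 ✓
(ETA=722, Carrier=14): rows 3, 9 → Port = 324, 324 ✓
(ETA=728, Carrier=19): rows 7, 10, 12 → Port takes values {306, 321} — violation
(ETA=722, Carrier=21): row 8 → Port = 321 ✓
(ETA=728, Carrier=14): rows 11, 13, 14, 15 → Port takes values {319, 307, 309} — violation
Two rows agree on {ETA, Carrier} but differ on Port, so {ETA, Carrier} -> Port does not hold.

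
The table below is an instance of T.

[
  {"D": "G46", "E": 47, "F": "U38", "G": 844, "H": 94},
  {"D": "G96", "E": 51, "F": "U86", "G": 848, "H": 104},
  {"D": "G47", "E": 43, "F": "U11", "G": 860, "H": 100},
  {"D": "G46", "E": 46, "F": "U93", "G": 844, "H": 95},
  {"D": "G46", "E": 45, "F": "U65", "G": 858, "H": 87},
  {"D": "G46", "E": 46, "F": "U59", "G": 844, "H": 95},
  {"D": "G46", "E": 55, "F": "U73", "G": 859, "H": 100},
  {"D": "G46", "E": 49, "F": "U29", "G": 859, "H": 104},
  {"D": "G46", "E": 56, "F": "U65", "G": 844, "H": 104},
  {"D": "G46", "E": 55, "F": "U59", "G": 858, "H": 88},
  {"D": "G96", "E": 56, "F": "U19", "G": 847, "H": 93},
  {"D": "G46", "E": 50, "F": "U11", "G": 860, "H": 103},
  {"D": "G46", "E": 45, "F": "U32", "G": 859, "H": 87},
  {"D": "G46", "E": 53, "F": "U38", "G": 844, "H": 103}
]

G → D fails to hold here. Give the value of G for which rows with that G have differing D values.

860

G=844: 5 rows → D = G46, G46, G46, G46, G46 ✓
G=848: 1 row → D = G96 ✓
G=860: 2 rows → D takes values {G47, G46} — violation
G=858: 2 rows → D = G46, G46 ✓
G=859: 3 rows → D = G46, G46, G46 ✓
G=847: 1 row → D = G96 ✓
The only G value with inconsistent D is G=860.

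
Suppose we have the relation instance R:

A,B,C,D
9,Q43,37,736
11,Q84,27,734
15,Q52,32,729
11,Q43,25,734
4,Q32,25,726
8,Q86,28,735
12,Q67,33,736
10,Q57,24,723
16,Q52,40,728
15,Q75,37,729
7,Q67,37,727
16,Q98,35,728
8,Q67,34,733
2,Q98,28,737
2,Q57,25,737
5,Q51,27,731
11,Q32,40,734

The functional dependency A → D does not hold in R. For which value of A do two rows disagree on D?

A=9: 1 row → D = 736 ✓
A=11: 3 rows → D = 734, 734, 734 ✓
A=15: 2 rows → D = 729, 729 ✓
A=4: 1 row → D = 726 ✓
A=8: 2 rows → D takes values {735, 733} — violation
A=12: 1 row → D = 736 ✓
A=10: 1 row → D = 723 ✓
A=16: 2 rows → D = 728, 728 ✓
A=7: 1 row → D = 727 ✓
A=2: 2 rows → D = 737, 737 ✓
A=5: 1 row → D = 731 ✓
The only A value with inconsistent D is A=8.

8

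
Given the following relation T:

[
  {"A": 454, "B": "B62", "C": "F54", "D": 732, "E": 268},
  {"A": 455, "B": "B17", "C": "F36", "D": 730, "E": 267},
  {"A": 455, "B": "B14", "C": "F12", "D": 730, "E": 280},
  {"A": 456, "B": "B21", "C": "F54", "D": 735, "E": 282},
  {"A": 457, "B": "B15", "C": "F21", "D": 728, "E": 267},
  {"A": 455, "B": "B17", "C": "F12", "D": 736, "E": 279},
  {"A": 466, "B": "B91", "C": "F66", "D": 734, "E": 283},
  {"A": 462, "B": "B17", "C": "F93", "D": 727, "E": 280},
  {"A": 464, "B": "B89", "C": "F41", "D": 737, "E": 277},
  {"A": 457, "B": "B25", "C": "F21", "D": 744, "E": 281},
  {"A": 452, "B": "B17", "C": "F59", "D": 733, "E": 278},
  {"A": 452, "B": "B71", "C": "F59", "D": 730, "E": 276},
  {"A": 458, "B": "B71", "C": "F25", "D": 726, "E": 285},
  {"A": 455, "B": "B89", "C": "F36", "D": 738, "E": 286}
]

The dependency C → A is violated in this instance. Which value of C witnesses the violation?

C=F54: 2 rows → A takes values {454, 456} — violation
C=F36: 2 rows → A = 455, 455 ✓
C=F12: 2 rows → A = 455, 455 ✓
C=F21: 2 rows → A = 457, 457 ✓
C=F66: 1 row → A = 466 ✓
C=F93: 1 row → A = 462 ✓
C=F41: 1 row → A = 464 ✓
C=F59: 2 rows → A = 452, 452 ✓
C=F25: 1 row → A = 458 ✓
The only C value with inconsistent A is C=F54.

F54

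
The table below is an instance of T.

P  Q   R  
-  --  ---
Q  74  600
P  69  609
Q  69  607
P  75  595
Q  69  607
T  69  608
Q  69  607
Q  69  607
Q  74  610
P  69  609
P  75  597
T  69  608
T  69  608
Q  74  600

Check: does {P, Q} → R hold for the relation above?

(P=Q, Q=74): 3 rows → R takes values {600, 610} — violation
(P=P, Q=69): 2 rows → R = 609, 609 ✓
(P=Q, Q=69): 4 rows → R = 607, 607, 607, 607 ✓
(P=P, Q=75): 2 rows → R takes values {595, 597} — violation
(P=T, Q=69): 3 rows → R = 608, 608, 608 ✓
Two rows agree on {P, Q} but differ on R, so {P, Q} → R does not hold.

No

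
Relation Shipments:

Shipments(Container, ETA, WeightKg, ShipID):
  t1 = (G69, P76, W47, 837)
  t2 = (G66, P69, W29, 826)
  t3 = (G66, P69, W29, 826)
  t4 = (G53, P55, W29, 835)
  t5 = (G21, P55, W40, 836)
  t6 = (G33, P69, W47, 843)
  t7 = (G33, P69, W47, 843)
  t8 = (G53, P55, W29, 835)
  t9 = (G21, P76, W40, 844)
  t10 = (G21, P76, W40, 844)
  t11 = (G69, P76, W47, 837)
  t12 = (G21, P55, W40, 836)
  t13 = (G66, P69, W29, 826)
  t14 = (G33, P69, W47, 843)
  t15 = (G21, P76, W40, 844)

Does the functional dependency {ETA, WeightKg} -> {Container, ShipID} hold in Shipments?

Yes

(ETA=P76, WeightKg=W47): rows 1, 11 → {Container,ShipID} = (G69, 837), (G69, 837) ✓
(ETA=P69, WeightKg=W29): rows 2, 3, 13 → {Container,ShipID} = (G66, 826), (G66, 826), (G66, 826) ✓
(ETA=P55, WeightKg=W29): rows 4, 8 → {Container,ShipID} = (G53, 835), (G53, 835) ✓
(ETA=P55, WeightKg=W40): rows 5, 12 → {Container,ShipID} = (G21, 836), (G21, 836) ✓
(ETA=P69, WeightKg=W47): rows 6, 7, 14 → {Container,ShipID} = (G33, 843), (G33, 843), (G33, 843) ✓
(ETA=P76, WeightKg=W40): rows 9, 10, 15 → {Container,ShipID} = (G21, 844), (G21, 844), (G21, 844) ✓
Every {ETA, WeightKg} value is associated with a single {Container, ShipID} value, so {ETA, WeightKg} -> {Container, ShipID} holds.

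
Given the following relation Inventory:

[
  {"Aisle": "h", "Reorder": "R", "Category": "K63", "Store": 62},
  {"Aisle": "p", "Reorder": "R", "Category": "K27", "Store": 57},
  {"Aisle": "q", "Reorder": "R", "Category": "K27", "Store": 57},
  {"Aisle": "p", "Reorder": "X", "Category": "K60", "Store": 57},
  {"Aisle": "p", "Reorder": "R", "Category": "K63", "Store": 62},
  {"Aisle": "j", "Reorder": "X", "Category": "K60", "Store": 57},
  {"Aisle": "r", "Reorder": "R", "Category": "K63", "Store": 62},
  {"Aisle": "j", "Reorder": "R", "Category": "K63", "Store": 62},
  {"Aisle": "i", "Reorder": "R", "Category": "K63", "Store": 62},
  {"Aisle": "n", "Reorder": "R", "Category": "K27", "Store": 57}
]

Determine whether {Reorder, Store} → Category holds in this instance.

(Reorder=R, Store=62): 5 rows → Category = K63, K63, K63, K63, K63 ✓
(Reorder=R, Store=57): 3 rows → Category = K27, K27, K27 ✓
(Reorder=X, Store=57): 2 rows → Category = K60, K60 ✓
Every {Reorder, Store} value is associated with a single Category value, so {Reorder, Store} → Category holds.

Yes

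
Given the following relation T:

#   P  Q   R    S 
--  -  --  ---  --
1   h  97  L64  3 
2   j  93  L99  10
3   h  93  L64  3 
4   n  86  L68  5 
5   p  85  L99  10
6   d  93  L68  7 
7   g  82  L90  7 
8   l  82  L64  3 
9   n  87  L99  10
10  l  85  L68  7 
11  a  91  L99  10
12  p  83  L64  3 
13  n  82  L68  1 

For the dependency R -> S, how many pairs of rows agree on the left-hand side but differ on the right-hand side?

R=L64: all 4 rows agree on S — 0 pairs.
R=L99: all 4 rows agree on S — 0 pairs.
R=L68: violating pairs (4,6), (4,10), (4,13), (6,13), (10,13) — 5 pairs.

5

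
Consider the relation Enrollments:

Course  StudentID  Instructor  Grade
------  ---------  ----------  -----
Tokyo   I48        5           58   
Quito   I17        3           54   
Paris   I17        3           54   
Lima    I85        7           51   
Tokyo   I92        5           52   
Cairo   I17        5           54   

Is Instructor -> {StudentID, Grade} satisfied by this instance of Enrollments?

Instructor=5: 3 rows → {StudentID,Grade} takes values {(I48, 58), (I92, 52), (I17, 54)} — violation
Instructor=3: 2 rows → {StudentID,Grade} = (I17, 54), (I17, 54) ✓
Instructor=7: 1 row → {StudentID,Grade} = (I85, 51) ✓
Two rows agree on Instructor but differ on {StudentID, Grade}, so Instructor -> {StudentID, Grade} does not hold.

No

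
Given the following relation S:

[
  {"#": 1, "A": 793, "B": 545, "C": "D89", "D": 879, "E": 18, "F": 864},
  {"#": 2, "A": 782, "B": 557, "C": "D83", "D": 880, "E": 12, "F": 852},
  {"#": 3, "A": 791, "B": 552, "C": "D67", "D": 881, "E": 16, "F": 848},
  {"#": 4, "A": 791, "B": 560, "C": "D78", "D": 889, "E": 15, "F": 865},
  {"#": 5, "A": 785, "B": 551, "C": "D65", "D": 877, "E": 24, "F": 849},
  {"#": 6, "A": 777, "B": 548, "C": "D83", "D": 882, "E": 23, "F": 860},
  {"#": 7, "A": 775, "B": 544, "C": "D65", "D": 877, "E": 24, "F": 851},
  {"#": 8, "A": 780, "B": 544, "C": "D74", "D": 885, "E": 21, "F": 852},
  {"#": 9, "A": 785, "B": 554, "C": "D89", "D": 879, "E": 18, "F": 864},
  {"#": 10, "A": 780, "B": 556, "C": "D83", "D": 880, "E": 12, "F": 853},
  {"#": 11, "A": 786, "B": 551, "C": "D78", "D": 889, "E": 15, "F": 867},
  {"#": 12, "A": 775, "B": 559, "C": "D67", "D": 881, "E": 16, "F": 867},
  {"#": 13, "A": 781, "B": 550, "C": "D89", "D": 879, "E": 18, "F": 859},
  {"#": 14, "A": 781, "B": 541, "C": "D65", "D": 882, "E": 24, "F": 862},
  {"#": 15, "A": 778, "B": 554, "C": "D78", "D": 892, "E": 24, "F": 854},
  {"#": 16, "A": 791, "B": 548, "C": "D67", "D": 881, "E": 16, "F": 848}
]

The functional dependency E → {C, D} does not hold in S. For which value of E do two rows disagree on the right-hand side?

24

E=18: rows 1, 9, 13 → {C,D} = (D89, 879), (D89, 879), (D89, 879) ✓
E=12: rows 2, 10 → {C,D} = (D83, 880), (D83, 880) ✓
E=16: rows 3, 12, 16 → {C,D} = (D67, 881), (D67, 881), (D67, 881) ✓
E=15: rows 4, 11 → {C,D} = (D78, 889), (D78, 889) ✓
E=24: rows 5, 7, 14, 15 → {C,D} takes values {(D65, 877), (D65, 882), (D78, 892)} — violation
E=23: row 6 → {C,D} = (D83, 882) ✓
E=21: row 8 → {C,D} = (D74, 885) ✓
The only E value with inconsistent RHS is E=24.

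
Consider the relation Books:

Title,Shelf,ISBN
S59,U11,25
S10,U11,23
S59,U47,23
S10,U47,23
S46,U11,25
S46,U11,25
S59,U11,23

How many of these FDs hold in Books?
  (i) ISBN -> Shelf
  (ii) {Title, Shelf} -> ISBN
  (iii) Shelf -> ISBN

0

(i) ISBN -> Shelf: ISBN=23: 4 rows → Shelf takes values {U11, U47} — violation — fails.
(ii) {Title, Shelf} -> ISBN: (Title=S59, Shelf=U11): 2 rows → ISBN takes values {25, 23} — violation — fails.
(iii) Shelf -> ISBN: Shelf=U11: 5 rows → ISBN takes values {25, 23} — violation — fails.
None of the 3 dependencies hold.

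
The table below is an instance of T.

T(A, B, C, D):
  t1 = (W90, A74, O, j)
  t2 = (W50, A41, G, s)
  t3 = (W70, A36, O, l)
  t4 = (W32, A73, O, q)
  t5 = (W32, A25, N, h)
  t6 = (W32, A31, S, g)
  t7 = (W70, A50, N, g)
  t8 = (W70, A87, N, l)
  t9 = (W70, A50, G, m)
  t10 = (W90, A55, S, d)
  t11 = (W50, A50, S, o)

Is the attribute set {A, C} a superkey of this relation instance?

Rows 7 and 8 have the same {A, C} value (A=W70, C=N) but are distinct tuples, so {A, C} does not determine every attribute — not a superkey.

No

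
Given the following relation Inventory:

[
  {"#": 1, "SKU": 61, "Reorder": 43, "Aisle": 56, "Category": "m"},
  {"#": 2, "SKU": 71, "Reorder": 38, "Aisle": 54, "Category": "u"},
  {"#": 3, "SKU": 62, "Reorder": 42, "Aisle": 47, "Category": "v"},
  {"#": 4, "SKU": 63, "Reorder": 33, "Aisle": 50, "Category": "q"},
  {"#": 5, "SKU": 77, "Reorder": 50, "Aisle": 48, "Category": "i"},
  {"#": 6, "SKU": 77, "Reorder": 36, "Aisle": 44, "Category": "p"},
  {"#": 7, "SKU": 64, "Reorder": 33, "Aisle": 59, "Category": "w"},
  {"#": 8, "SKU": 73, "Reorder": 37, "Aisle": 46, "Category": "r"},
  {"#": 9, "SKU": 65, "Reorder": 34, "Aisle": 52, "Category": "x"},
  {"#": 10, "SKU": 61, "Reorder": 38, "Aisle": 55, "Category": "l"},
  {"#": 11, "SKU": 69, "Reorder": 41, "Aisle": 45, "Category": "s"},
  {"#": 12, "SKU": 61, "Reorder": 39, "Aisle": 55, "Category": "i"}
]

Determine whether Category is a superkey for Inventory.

Rows 5 and 12 have the same Category value Category=i but are distinct tuples, so Category does not determine every attribute — not a superkey.

No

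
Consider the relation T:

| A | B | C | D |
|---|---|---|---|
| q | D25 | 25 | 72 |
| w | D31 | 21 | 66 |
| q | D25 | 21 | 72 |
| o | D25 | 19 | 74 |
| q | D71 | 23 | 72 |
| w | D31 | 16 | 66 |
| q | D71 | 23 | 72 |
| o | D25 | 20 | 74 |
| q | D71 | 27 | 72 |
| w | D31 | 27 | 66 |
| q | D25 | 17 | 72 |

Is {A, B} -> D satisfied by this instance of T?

Yes

(A=q, B=D25): 3 rows → D = 72, 72, 72 ✓
(A=w, B=D31): 3 rows → D = 66, 66, 66 ✓
(A=o, B=D25): 2 rows → D = 74, 74 ✓
(A=q, B=D71): 3 rows → D = 72, 72, 72 ✓
Every {A, B} value is associated with a single D value, so {A, B} -> D holds.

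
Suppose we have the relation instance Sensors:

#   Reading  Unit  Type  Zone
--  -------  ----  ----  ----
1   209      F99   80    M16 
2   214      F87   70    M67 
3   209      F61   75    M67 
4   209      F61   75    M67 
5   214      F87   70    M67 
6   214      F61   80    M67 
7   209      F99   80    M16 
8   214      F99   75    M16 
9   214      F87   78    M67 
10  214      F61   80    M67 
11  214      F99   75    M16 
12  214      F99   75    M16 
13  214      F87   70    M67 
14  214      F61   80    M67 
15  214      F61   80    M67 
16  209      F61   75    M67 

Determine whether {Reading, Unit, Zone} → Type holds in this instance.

No

(Reading=209, Unit=F99, Zone=M16): rows 1, 7 → Type = 80, 80 ✓
(Reading=214, Unit=F87, Zone=M67): rows 2, 5, 9, 13 → Type takes values {70, 78} — violation
(Reading=209, Unit=F61, Zone=M67): rows 3, 4, 16 → Type = 75, 75, 75 ✓
(Reading=214, Unit=F61, Zone=M67): rows 6, 10, 14, 15 → Type = 80, 80, 80, 80 ✓
(Reading=214, Unit=F99, Zone=M16): rows 8, 11, 12 → Type = 75, 75, 75 ✓
Two rows agree on {Reading, Unit, Zone} but differ on Type, so {Reading, Unit, Zone} → Type does not hold.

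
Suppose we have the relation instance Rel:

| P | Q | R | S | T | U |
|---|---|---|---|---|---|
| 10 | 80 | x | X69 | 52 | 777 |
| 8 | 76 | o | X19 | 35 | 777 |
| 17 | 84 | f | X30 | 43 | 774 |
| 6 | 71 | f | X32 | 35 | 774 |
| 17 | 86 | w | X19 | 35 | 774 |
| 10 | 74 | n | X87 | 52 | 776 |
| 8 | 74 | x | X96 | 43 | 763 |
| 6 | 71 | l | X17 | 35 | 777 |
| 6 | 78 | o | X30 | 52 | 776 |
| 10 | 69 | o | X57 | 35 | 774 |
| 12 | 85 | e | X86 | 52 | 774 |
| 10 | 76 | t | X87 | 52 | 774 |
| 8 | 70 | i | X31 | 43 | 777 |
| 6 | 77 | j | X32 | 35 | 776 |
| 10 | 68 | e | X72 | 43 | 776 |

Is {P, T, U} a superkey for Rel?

Yes

All 15 rows have distinct {P, T, U} values, so {P, T, U} → (all attributes) holds and {P, T, U} is a superkey.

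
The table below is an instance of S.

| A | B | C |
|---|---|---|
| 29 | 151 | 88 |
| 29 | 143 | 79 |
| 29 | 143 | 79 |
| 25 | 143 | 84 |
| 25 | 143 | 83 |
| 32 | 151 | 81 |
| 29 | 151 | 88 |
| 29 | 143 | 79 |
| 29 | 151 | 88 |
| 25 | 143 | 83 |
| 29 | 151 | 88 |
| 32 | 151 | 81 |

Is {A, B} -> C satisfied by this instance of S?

No

(A=29, B=151): 4 rows → C = 88, 88, 88, 88 ✓
(A=29, B=143): 3 rows → C = 79, 79, 79 ✓
(A=25, B=143): 3 rows → C takes values {84, 83} — violation
(A=32, B=151): 2 rows → C = 81, 81 ✓
Two rows agree on {A, B} but differ on C, so {A, B} -> C does not hold.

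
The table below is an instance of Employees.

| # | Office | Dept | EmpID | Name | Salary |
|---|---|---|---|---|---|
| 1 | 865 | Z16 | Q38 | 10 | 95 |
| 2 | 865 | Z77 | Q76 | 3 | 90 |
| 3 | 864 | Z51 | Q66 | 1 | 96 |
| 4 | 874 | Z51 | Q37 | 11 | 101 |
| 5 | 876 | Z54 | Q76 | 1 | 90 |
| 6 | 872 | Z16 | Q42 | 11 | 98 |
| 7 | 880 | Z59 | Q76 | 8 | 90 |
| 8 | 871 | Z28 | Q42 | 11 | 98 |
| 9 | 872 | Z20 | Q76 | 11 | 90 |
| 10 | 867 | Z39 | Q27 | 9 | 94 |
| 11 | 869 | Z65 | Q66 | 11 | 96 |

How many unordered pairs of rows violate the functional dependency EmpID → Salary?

0

EmpID=Q76: all 4 rows agree on Salary — 0 pairs.
EmpID=Q66: all 2 rows agree on Salary — 0 pairs.
EmpID=Q42: all 2 rows agree on Salary — 0 pairs.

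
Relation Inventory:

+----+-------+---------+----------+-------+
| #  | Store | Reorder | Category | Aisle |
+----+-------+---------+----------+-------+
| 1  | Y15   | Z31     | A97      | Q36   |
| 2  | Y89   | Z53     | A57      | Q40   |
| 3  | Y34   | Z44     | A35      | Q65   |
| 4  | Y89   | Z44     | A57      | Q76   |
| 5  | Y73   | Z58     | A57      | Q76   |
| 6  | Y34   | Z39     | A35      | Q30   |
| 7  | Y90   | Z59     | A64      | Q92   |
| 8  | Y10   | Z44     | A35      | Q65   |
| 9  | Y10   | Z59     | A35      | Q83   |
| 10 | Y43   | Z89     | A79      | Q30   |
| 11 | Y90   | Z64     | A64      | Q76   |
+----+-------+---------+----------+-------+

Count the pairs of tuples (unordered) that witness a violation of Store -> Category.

Store=Y89: all 2 rows agree on Category — 0 pairs.
Store=Y34: all 2 rows agree on Category — 0 pairs.
Store=Y90: all 2 rows agree on Category — 0 pairs.
Store=Y10: all 2 rows agree on Category — 0 pairs.

0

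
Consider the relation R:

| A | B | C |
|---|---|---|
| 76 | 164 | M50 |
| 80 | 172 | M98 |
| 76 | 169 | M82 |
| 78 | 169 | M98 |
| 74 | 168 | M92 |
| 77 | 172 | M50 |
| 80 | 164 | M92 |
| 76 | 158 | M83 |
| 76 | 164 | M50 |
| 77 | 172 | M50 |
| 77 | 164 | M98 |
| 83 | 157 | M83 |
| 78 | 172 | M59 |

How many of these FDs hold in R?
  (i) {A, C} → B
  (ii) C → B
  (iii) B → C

(i) {A, C} → B: every LHS value maps to a single RHS value — holds.
(ii) C → B: C=M50: 4 rows → B takes values {164, 172} — violation; C=M98: 3 rows → B takes values {172, 169, 164} — violation; C=M92: 2 rows → B takes values {168, 164} — violation; C=M83: 2 rows → B takes values {158, 157} — violation — fails.
(iii) B → C: B=164: 4 rows → C takes values {M50, M92, M98} — violation; B=172: 4 rows → C takes values {M98, M50, M59} — violation; B=169: 2 rows → C takes values {M82, M98} — violation — fails.
1 of the 3 dependencies holds.

1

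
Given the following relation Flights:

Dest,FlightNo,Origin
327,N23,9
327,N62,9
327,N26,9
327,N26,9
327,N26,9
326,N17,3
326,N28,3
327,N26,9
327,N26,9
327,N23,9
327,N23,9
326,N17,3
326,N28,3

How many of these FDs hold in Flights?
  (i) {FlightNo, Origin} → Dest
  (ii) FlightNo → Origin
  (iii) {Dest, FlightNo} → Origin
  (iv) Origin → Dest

(i) {FlightNo, Origin} → Dest: every LHS value maps to a single RHS value — holds.
(ii) FlightNo → Origin: every LHS value maps to a single RHS value — holds.
(iii) {Dest, FlightNo} → Origin: every LHS value maps to a single RHS value — holds.
(iv) Origin → Dest: every LHS value maps to a single RHS value — holds.
4 of the 4 dependencies hold.

4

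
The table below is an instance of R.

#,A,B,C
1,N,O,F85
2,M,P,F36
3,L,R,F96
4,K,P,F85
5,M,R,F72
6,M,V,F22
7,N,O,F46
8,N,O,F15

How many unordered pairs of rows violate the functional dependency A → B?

A=N: all 3 rows agree on B — 0 pairs.
A=M: violating pairs (2,5), (2,6), (5,6) — 3 pairs.

3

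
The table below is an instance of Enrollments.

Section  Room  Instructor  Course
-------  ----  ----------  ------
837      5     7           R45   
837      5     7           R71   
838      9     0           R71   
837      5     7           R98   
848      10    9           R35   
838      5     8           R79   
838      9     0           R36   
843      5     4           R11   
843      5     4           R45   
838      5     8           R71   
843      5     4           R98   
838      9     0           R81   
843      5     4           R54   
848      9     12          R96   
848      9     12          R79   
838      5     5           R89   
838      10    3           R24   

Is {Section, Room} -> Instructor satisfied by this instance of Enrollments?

(Section=837, Room=5): 3 rows → Instructor = 7, 7, 7 ✓
(Section=838, Room=9): 3 rows → Instructor = 0, 0, 0 ✓
(Section=848, Room=10): 1 row → Instructor = 9 ✓
(Section=838, Room=5): 3 rows → Instructor takes values {8, 5} — violation
(Section=843, Room=5): 4 rows → Instructor = 4, 4, 4, 4 ✓
(Section=848, Room=9): 2 rows → Instructor = 12, 12 ✓
(Section=838, Room=10): 1 row → Instructor = 3 ✓
Two rows agree on {Section, Room} but differ on Instructor, so {Section, Room} -> Instructor does not hold.

No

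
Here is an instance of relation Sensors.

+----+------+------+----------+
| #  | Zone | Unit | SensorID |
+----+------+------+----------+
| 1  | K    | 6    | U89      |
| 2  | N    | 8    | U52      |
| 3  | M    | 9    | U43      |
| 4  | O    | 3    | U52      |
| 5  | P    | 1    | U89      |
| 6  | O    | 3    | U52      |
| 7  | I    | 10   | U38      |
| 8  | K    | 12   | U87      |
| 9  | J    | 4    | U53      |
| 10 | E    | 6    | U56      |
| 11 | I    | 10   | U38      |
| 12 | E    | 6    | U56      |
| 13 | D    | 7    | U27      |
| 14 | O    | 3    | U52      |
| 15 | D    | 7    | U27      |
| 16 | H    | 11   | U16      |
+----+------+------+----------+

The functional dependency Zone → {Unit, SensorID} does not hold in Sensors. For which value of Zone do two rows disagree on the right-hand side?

Zone=K: rows 1, 8 → {Unit,SensorID} takes values {(6, U89), (12, U87)} — violation
Zone=N: row 2 → {Unit,SensorID} = (8, U52) ✓
Zone=M: row 3 → {Unit,SensorID} = (9, U43) ✓
Zone=O: rows 4, 6, 14 → {Unit,SensorID} = (3, U52), (3, U52), (3, U52) ✓
Zone=P: row 5 → {Unit,SensorID} = (1, U89) ✓
Zone=I: rows 7, 11 → {Unit,SensorID} = (10, U38), (10, U38) ✓
Zone=J: row 9 → {Unit,SensorID} = (4, U53) ✓
Zone=E: rows 10, 12 → {Unit,SensorID} = (6, U56), (6, U56) ✓
Zone=D: rows 13, 15 → {Unit,SensorID} = (7, U27), (7, U27) ✓
Zone=H: row 16 → {Unit,SensorID} = (11, U16) ✓
The only Zone value with inconsistent RHS is Zone=K.

K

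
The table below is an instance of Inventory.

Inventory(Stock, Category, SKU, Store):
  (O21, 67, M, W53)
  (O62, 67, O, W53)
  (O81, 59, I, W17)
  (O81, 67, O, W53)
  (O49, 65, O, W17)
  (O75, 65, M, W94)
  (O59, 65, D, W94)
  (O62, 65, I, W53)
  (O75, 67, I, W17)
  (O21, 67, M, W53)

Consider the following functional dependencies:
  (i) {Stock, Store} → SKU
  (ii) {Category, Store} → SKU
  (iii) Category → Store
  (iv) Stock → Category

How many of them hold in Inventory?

0

(i) {Stock, Store} → SKU: (Stock=O62, Store=W53): 2 rows → SKU takes values {O, I} — violation — fails.
(ii) {Category, Store} → SKU: (Category=67, Store=W53): 4 rows → SKU takes values {M, O} — violation; (Category=65, Store=W94): 2 rows → SKU takes values {M, D} — violation — fails.
(iii) Category → Store: Category=67: 5 rows → Store takes values {W53, W17} — violation; Category=65: 4 rows → Store takes values {W17, W94, W53} — violation — fails.
(iv) Stock → Category: Stock=O62: 2 rows → Category takes values {67, 65} — violation; Stock=O81: 2 rows → Category takes values {59, 67} — violation; Stock=O75: 2 rows → Category takes values {65, 67} — violation — fails.
None of the 4 dependencies hold.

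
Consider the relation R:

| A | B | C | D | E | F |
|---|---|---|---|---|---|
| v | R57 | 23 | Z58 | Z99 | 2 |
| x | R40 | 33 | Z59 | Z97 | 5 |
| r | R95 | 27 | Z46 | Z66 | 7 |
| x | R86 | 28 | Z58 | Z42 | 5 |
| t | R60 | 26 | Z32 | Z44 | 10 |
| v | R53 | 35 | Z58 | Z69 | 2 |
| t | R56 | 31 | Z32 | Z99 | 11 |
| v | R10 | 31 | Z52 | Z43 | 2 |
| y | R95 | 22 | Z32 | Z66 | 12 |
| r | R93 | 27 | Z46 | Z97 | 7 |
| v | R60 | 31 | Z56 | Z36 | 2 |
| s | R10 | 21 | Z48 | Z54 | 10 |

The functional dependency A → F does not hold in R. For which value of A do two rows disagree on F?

A=v: 4 rows → F = 2, 2, 2, 2 ✓
A=x: 2 rows → F = 5, 5 ✓
A=r: 2 rows → F = 7, 7 ✓
A=t: 2 rows → F takes values {10, 11} — violation
A=y: 1 row → F = 12 ✓
A=s: 1 row → F = 10 ✓
The only A value with inconsistent F is A=t.

t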